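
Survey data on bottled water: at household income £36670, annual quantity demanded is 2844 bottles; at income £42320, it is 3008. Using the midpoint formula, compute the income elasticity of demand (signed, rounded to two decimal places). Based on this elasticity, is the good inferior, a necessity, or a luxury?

0.39; necessity

%ΔQ = (3008 − 2844)/[( 2844 + 3008)/2] = 164/2926 = 0.056049…
%ΔIncome = (42320 − 36670)/[( 36670 + 42320)/2] = 5650/39495 = 0.143056…
E_income = (164/2926) / (5650/39495) = 0.3917…
0 < E_income < 1 ⇒ normal good, necessity.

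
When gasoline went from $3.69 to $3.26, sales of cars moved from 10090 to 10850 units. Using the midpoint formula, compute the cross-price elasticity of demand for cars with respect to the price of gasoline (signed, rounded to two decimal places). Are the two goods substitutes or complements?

-0.59; complements

%ΔQ_{cars} = (10850 − 10090)/avg = 760/10470 = 0.072588…
%ΔP_{gasoline} = (3.26 − 3.69)/avg = -0.43/3.475 = -0.123741…
E_cross = (760/10470) / (-0.43/3.475) = -0.5866…
E_cross < 0 ⇒ the goods are complements.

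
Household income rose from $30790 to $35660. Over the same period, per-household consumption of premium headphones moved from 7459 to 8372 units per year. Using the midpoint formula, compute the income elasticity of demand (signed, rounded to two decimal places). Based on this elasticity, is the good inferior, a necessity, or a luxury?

%ΔQ = (8372 − 7459)/[( 7459 + 8372)/2] = 913/7915.5 = 0.115343…
%ΔIncome = (35660 − 30790)/[( 30790 + 35660)/2] = 4870/33225 = 0.146576…
E_income = (913/7915.5) / (4870/33225) = 0.7869…
0 < E_income < 1 ⇒ normal good, necessity.

0.79; necessity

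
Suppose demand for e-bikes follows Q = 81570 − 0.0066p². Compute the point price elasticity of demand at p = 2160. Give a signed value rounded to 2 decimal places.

dQ/dp = −2·0.0066·p = -28.512. At p = 2160, Q = 50777.04.
Ed = (dQ/dp)·(p/Q) = (-28.512) × (2160/50777.04) = -1.2128…

-1.21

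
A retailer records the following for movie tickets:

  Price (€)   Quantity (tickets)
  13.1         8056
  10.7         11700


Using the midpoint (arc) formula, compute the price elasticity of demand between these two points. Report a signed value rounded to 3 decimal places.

-1.829

%ΔQ = (11700 − 8056) / [(8056 + 11700)/2] = 3644/9878 = 0.368900…
%ΔP = (10.7 − 13.1) / [(13.1 + 10.7)/2] = -2.4/11.9 = -0.201680…
Arc Ed = %ΔQ / %ΔP = (3644/9878) / (-2.4/11.9) = -1.82913…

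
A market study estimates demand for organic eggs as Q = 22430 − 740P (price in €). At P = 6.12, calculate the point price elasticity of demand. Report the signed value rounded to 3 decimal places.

-0.253

dQ/dP = −740. At P = 6.12, Q = 22430 − 740(6.12) = 17901.2.
Ed = (dQ/dP)·(P/Q) = −740 × (6.12/17901.2) = -0.25298…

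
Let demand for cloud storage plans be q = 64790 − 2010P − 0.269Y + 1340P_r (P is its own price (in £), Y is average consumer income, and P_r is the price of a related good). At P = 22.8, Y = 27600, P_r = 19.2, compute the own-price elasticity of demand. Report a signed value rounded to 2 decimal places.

-1.23

At the given values, q = 64790 − 2010(22.8) − 0.269(27600) + 1340(19.2) = 37265.6.
∂q/∂P = −2010.
E = (-2010) × (22.8/37265.6) = -1.2297…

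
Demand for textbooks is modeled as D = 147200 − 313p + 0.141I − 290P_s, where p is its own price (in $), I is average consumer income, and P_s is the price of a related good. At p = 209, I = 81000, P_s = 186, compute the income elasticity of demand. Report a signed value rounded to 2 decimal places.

At the given values, D = 147200 − 313(209) + 0.141(81000) − 290(186) = 39264.
∂D/∂I = 0.141.
E = (0.141) × (81000/39264) = 0.2908…

0.29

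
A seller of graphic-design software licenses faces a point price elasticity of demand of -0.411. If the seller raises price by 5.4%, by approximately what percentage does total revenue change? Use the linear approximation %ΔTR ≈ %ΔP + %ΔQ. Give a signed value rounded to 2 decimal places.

+3.18%

%ΔQ ≈ Ed × %ΔP = (-0.411) × (+5.4%) = -2.2194%
%ΔTR ≈ %ΔP + %ΔQ = (+5.4%) + (-2.2194%) = +3.1806%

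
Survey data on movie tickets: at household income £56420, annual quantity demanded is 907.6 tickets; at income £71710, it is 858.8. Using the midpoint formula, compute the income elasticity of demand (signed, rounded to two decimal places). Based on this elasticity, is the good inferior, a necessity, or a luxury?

-0.23; inferior

%ΔQ = (858.8 − 907.6)/[( 907.6 + 858.8)/2] = -48.8/883.2 = -0.055253…
%ΔIncome = (71710 − 56420)/[( 56420 + 71710)/2] = 15290/64065 = 0.238663…
E_income = (-48.8/883.2) / (15290/64065) = -0.2315…
E_income < 0 ⇒ inferior good.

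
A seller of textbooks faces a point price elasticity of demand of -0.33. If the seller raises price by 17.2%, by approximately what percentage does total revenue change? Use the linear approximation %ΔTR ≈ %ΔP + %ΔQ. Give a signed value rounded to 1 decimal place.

%ΔQ ≈ Ed × %ΔP = (-0.33) × (+17.2%) = -5.6760%
%ΔTR ≈ %ΔP + %ΔQ = (+17.2%) + (-5.6760%) = +11.5240%

+11.5%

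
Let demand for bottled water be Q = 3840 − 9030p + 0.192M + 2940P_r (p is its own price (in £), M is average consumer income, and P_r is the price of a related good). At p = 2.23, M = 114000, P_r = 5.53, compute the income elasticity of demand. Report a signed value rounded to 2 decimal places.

1.00

At the given values, Q = 3840 − 9030(2.23) + 0.192(114000) + 2940(5.53) = 21849.3.
∂Q/∂M = 0.192.
E = (0.192) × (114000/21849.3) = 1.0017…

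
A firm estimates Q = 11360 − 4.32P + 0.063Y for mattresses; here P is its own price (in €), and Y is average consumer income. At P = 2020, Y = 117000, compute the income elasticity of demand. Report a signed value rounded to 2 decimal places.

0.74

At the given values, Q = 11360 − 4.32(2020) + 0.063(117000) = 10004.6.
∂Q/∂Y = 0.063.
E = (0.063) × (117000/10004.6) = 0.7367…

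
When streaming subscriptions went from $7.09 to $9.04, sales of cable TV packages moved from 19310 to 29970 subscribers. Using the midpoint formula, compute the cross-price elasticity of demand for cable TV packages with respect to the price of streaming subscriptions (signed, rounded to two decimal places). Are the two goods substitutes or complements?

1.79; substitutes

%ΔQ_{cable TV packages} = (29970 − 19310)/avg = 10660/24640 = 0.432629…
%ΔP_{streaming subscriptions} = (9.04 − 7.09)/avg = 1.95/8.065 = 0.241785…
E_cross = (10660/24640) / (1.95/8.065) = 1.7893…
E_cross > 0 ⇒ the goods are substitutes.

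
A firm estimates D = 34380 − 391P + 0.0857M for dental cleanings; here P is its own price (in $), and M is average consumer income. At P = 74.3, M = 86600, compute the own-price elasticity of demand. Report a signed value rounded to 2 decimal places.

-2.28

At the given values, D = 34380 − 391(74.3) + 0.0857(86600) = 12750.32.
∂D/∂P = −391.
E = (-391) × (74.3/12750.32) = -2.2784…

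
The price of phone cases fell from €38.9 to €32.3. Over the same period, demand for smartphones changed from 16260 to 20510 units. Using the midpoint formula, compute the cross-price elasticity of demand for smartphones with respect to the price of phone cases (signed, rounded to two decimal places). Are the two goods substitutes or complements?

%ΔQ_{smartphones} = (20510 − 16260)/avg = 4250/18385 = 0.231166…
%ΔP_{phone cases} = (32.3 − 38.9)/avg = -6.6/35.6 = -0.185393…
E_cross = (4250/18385) / (-6.6/35.6) = -1.2468…
E_cross < 0 ⇒ the goods are complements.

-1.25; complements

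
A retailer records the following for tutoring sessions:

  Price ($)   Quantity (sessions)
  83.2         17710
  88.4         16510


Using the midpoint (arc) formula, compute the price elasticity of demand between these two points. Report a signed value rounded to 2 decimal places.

%ΔQ = (16510 − 17710) / [(17710 + 16510)/2] = -1200/17110 = -0.070134…
%ΔP = (88.4 − 83.2) / [(83.2 + 88.4)/2] = 5.2/85.8 = 0.060606…
Arc Ed = %ΔQ / %ΔP = (-1200/17110) / (5.2/85.8) = -1.1572…

-1.16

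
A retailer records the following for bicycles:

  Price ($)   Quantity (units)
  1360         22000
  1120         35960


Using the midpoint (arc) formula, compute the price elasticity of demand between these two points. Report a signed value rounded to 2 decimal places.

%ΔQ = (35960 − 22000) / [(22000 + 35960)/2] = 13960/28980 = 0.481711…
%ΔP = (1120 − 1360) / [(1360 + 1120)/2] = -240/1240 = -0.193548…
Arc Ed = %ΔQ / %ΔP = (13960/28980) / (-240/1240) = -2.4888…

-2.49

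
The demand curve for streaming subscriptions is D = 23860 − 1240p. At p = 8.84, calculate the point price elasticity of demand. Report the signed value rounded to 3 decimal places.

-0.850

dD/dp = −1240. At p = 8.84, D = 23860 − 1240(8.84) = 12898.4.
Ed = (dD/dp)·(p/D) = −1240 × (8.84/12898.4) = -0.84984…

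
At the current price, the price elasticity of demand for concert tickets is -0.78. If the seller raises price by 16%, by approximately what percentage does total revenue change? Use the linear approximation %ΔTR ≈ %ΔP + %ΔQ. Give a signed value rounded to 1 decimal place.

%ΔQ ≈ Ed × %ΔP = (-0.78) × (+16%) = -12.4800%
%ΔTR ≈ %ΔP + %ΔQ = (+16%) + (-12.4800%) = +3.5200%

+3.5%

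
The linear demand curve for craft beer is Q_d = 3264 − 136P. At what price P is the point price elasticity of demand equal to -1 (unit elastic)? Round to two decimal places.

Ed = −136P/(3264 − 136P). Set this equal to -1:
136P = 1·(3264 − 136P) ⇒ 136P(1 + 1) = 1·3264
P = 1·3264 / (136·2) = 12

12.00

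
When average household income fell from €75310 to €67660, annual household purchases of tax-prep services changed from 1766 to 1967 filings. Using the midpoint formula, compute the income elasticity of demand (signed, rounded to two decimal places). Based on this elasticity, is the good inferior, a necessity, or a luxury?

-1.01; inferior

%ΔQ = (1967 − 1766)/[( 1766 + 1967)/2] = 201/1866.5 = 0.107688…
%ΔIncome = (67660 − 75310)/[( 75310 + 67660)/2] = -7650/71485 = -0.107015…
E_income = (201/1866.5) / (-7650/71485) = -1.0062…
E_income < 0 ⇒ inferior good.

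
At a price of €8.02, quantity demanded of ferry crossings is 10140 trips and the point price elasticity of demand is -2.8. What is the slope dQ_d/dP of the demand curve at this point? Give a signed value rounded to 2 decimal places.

-3540.15

Ed = (dQ_d/dP)·(P/Q_d) ⇒ dQ_d/dP = Ed·Q_d/P = (-2.8)·10140/8.02 = -3540.1496…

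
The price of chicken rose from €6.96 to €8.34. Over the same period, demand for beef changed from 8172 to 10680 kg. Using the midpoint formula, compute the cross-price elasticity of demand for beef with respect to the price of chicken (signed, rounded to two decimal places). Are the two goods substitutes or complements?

1.47; substitutes

%ΔQ_{beef} = (10680 − 8172)/avg = 2508/9426 = 0.266072…
%ΔP_{chicken} = (8.34 − 6.96)/avg = 1.38/7.65 = 0.180392…
E_cross = (2508/9426) / (1.38/7.65) = 1.4749…
E_cross > 0 ⇒ the goods are substitutes.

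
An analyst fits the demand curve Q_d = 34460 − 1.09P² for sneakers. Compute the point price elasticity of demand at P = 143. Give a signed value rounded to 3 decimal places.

-3.663

dQ_d/dP = −2·1.09·P = -311.74. At P = 143, Q_d = 12170.59.
Ed = (dQ_d/dP)·(P/Q_d) = (-311.74) × (143/12170.59) = -3.66283…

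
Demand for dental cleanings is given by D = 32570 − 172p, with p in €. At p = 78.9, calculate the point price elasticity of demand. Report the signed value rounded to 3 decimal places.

dD/dp = −172. At p = 78.9, D = 32570 − 172(78.9) = 18999.2.
Ed = (dD/dp)·(p/D) = −172 × (78.9/18999.2) = -0.71428…

-0.714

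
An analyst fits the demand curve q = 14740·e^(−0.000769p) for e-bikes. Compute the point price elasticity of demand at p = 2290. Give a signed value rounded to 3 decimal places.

dq/dp = −0.000769·q = -1.94817. At p = 2290, q = 2533.38.
Ed = (dq/dp)·(p/q) = (-1.94817) × (2290/2533.38) = -1.76101

-1.761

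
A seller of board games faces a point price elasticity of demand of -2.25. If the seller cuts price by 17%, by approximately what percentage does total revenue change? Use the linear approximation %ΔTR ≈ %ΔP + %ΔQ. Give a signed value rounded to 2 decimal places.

+21.25%

%ΔQ ≈ Ed × %ΔP = (-2.25) × (-17%) = +38.2500%
%ΔTR ≈ %ΔP + %ΔQ = (-17%) + (+38.2500%) = +21.2500%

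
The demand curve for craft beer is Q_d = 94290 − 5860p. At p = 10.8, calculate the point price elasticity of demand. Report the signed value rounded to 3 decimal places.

-2.041

dQ_d/dp = −5860. At p = 10.8, Q_d = 94290 − 5860(10.8) = 31002.
Ed = (dQ_d/dp)·(p/Q_d) = −5860 × (10.8/31002) = -2.04141…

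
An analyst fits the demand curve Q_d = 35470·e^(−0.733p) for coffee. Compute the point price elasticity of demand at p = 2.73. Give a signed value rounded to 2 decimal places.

dQ_d/dp = −0.733·Q_d = -3514.82. At p = 2.73, Q_d = 4795.11.
Ed = (dQ_d/dp)·(p/Q_d) = (-3514.82) × (2.73/4795.11) = -2.0010…

-2.00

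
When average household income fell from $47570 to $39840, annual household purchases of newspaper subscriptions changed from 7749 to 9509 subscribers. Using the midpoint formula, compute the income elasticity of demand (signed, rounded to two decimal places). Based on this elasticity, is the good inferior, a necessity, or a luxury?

-1.15; inferior

%ΔQ = (9509 − 7749)/[( 7749 + 9509)/2] = 1760/8629 = 0.203963…
%ΔIncome = (39840 − 47570)/[( 47570 + 39840)/2] = -7730/43705 = -0.176867…
E_income = (1760/8629) / (-7730/43705) = -1.1531…
E_income < 0 ⇒ inferior good.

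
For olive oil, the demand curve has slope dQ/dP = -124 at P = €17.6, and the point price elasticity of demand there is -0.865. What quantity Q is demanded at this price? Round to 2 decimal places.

Ed = (dQ/dP)·(P/Q) ⇒ Q = (dQ/dP)·P/Ed = (-124)·17.6/(-0.865) = 2523.0057…

2523.01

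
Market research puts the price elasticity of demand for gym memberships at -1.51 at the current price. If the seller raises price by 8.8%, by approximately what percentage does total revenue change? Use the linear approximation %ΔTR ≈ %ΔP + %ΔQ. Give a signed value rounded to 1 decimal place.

%ΔQ ≈ Ed × %ΔP = (-1.51) × (+8.8%) = -13.2880%
%ΔTR ≈ %ΔP + %ΔQ = (+8.8%) + (-13.2880%) = -4.4880%

-4.5%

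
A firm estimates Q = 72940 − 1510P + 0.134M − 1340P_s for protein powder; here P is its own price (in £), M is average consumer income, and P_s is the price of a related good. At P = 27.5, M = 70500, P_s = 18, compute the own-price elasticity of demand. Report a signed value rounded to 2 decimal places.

-2.48

At the given values, Q = 72940 − 1510(27.5) + 0.134(70500) − 1340(18) = 16742.
∂Q/∂P = −1510.
E = (-1510) × (27.5/16742) = -2.4802…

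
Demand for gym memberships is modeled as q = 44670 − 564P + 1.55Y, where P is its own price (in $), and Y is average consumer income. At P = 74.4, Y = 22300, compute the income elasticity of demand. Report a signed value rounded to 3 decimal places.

At the given values, q = 44670 − 564(74.4) + 1.55(22300) = 37273.4.
∂q/∂Y = 1.55.
E = (1.55) × (22300/37273.4) = 0.92733…

0.927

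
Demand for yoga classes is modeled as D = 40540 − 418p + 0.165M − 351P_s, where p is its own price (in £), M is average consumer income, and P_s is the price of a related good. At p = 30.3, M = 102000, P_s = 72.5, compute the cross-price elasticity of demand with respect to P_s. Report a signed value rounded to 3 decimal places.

-1.321

At the given values, D = 40540 − 418(30.3) + 0.165(102000) − 351(72.5) = 19257.1.
∂D/∂P_s = -351.
E = (-351) × (72.5/19257.1) = -1.32146…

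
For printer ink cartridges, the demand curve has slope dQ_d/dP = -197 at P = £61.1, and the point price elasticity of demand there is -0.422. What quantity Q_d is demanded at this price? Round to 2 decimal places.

Ed = (dQ_d/dP)·(P/Q_d) ⇒ Q_d = (dQ_d/dP)·P/Ed = (-197)·61.1/(-0.422) = 28522.9857…

28522.99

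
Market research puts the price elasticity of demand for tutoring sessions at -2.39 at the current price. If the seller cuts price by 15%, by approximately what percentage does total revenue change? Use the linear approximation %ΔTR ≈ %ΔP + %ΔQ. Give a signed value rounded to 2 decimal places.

+20.85%

%ΔQ ≈ Ed × %ΔP = (-2.39) × (-15%) = +35.8500%
%ΔTR ≈ %ΔP + %ΔQ = (-15%) + (+35.8500%) = +20.8500%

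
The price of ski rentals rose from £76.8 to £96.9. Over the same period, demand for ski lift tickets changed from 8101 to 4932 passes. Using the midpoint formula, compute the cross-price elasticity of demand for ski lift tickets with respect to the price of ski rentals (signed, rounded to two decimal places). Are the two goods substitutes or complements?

%ΔQ_{ski lift tickets} = (4932 − 8101)/avg = -3169/6516.5 = -0.486303…
%ΔP_{ski rentals} = (96.9 − 76.8)/avg = 20.1/86.85 = 0.231433…
E_cross = (-3169/6516.5) / (20.1/86.85) = -2.1012…
E_cross < 0 ⇒ the goods are complements.

-2.10; complements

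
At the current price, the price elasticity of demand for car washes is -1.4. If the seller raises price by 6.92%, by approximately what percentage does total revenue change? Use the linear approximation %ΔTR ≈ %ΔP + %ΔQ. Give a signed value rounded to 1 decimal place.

-2.8%

%ΔQ ≈ Ed × %ΔP = (-1.4) × (+6.92%) = -9.6880%
%ΔTR ≈ %ΔP + %ΔQ = (+6.92%) + (-9.6880%) = -2.7680%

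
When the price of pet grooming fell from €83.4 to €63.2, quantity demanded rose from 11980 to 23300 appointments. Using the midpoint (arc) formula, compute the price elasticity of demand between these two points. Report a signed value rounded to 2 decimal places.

%ΔQ = (23300 − 11980) / [(11980 + 23300)/2] = 11320/17640 = 0.641723…
%ΔP = (63.2 − 83.4) / [(83.4 + 63.2)/2] = -20.2/73.3 = -0.275579…
Arc Ed = %ΔQ / %ΔP = (11320/17640) / (-20.2/73.3) = -2.3286…

-2.33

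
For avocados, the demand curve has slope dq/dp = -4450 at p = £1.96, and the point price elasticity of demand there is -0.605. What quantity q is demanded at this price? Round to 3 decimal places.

Ed = (dq/dp)·(p/q) ⇒ q = (dq/dp)·p/Ed = (-4450)·1.96/(-0.605) = 14416.52892…

14416.529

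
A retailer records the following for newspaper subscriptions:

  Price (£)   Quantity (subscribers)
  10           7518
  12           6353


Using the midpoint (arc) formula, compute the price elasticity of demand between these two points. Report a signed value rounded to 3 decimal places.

-0.924

%ΔQ = (6353 − 7518) / [(7518 + 6353)/2] = -1165/6935.5 = -0.167976…
%ΔP = (12 − 10) / [(10 + 12)/2] = 2/11 = 0.181818…
Arc Ed = %ΔQ / %ΔP = (-1165/6935.5) / (2/11) = -0.92386…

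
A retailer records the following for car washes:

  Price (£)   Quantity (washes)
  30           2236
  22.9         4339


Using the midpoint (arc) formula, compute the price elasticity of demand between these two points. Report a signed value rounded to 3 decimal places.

%ΔQ = (4339 − 2236) / [(2236 + 4339)/2] = 2103/3287.5 = 0.639695…
%ΔP = (22.9 − 30) / [(30 + 22.9)/2] = -7.1/26.45 = -0.268431…
Arc Ed = %ΔQ / %ΔP = (2103/3287.5) / (-7.1/26.45) = -2.38309…

-2.383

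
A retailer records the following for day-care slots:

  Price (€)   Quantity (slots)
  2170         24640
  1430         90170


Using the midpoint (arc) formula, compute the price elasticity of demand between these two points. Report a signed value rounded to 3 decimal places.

-2.777

%ΔQ = (90170 − 24640) / [(24640 + 90170)/2] = 65530/57405 = 1.141538…
%ΔP = (1430 − 2170) / [(2170 + 1430)/2] = -740/1800 = -0.411111…
Arc Ed = %ΔQ / %ΔP = (65530/57405) / (-740/1800) = -2.77671…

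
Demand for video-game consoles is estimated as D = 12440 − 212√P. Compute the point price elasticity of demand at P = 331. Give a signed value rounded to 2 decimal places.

dD/dP = −212/(2√P) = -5.82629. At P = 331, D = 8583.
Ed = (dD/dP)·(P/D) = (-5.82629) × (331/8583) = -0.2246…

-0.22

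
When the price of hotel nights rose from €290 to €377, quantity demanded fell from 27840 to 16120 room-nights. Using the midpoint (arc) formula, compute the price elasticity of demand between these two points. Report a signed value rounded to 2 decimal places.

%ΔQ = (16120 − 27840) / [(27840 + 16120)/2] = -11720/21980 = -0.533212…
%ΔP = (377 − 290) / [(290 + 377)/2] = 87/333.5 = 0.260869…
Arc Ed = %ΔQ / %ΔP = (-11720/21980) / (87/333.5) = -2.0439…

-2.04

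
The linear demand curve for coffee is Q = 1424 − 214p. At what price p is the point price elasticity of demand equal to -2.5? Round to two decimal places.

4.75

Ed = −214p/(1424 − 214p). Set this equal to -2.5:
214p = 2.5·(1424 − 214p) ⇒ 214p(1 + 2.5) = 2.5·1424
p = 2.5·1424 / (214·3.5) = 4.7530…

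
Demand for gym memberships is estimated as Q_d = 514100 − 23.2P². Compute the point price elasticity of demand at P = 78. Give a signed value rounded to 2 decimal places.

dQ_d/dP = −2·23.2·P = -3619.2. At P = 78, Q_d = 372951.2.
Ed = (dQ_d/dP)·(P/Q_d) = (-3619.2) × (78/372951.2) = -0.7569…

-0.76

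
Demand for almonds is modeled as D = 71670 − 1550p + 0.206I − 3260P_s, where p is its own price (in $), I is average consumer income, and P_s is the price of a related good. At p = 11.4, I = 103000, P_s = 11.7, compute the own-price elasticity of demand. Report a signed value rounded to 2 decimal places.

At the given values, D = 71670 − 1550(11.4) + 0.206(103000) − 3260(11.7) = 37076.
∂D/∂p = −1550.
E = (-1550) × (11.4/37076) = -0.4765…

-0.48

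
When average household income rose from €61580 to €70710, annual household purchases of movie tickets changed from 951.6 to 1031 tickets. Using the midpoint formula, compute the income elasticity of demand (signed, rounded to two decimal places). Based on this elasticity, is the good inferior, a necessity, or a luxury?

%ΔQ = (1031 − 951.6)/[( 951.6 + 1031)/2] = 79.4/991.3 = 0.080096…
%ΔIncome = (70710 − 61580)/[( 61580 + 70710)/2] = 9130/66145 = 0.138030…
E_income = (79.4/991.3) / (9130/66145) = 0.5802…
0 < E_income < 1 ⇒ normal good, necessity.

0.58; necessity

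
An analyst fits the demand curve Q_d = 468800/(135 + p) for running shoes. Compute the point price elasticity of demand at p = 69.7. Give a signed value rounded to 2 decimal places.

-0.34

dQ_d/dp = −468800/(135 + p)² = -11.188. At p = 69.7, Q_d = 2290.18.
Ed = (dQ_d/dp)·(p/Q_d) = (-11.188) × (69.7/2290.18) = -0.3404…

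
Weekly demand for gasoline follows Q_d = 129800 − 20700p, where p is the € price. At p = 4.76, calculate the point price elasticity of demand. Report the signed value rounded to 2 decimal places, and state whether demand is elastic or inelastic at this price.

-3.15; elastic

dQ_d/dp = −20700. At p = 4.76, Q_d = 129800 − 20700(4.76) = 31268.
Ed = (dQ_d/dp)·(p/Q_d) = −20700 × (4.76/31268) = -3.1512…
|Ed| = 3.15 > 1, so demand is elastic.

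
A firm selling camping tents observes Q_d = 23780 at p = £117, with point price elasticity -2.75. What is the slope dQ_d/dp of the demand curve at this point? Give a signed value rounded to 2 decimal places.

-558.93

Ed = (dQ_d/dp)·(p/Q_d) ⇒ dQ_d/dp = Ed·Q_d/p = (-2.75)·23780/117 = -558.9316…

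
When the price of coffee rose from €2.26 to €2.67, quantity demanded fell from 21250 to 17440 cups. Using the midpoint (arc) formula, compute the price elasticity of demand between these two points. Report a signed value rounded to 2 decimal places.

-1.18

%ΔQ = (17440 − 21250) / [(21250 + 17440)/2] = -3810/19345 = -0.196950…
%ΔP = (2.67 − 2.26) / [(2.26 + 2.67)/2] = 0.41/2.465 = 0.166328…
Arc Ed = %ΔQ / %ΔP = (-3810/19345) / (0.41/2.465) = -1.1841…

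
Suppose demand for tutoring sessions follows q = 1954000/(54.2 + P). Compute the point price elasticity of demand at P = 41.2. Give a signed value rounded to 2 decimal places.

-0.43

dq/dP = −1954000/(54.2 + P)² = -214.698. At P = 41.2, q = 20482.2.
Ed = (dq/dP)·(P/q) = (-214.698) × (41.2/20482.2) = -0.4318…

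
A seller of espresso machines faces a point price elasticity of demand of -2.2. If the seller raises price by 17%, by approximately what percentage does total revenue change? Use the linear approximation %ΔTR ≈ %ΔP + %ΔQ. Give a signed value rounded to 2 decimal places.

-20.40%

%ΔQ ≈ Ed × %ΔP = (-2.2) × (+17%) = -37.4000%
%ΔTR ≈ %ΔP + %ΔQ = (+17%) + (-37.4000%) = -20.4000%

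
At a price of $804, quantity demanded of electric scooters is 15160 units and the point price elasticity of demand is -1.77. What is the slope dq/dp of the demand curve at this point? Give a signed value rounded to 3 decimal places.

Ed = (dq/dp)·(p/q) ⇒ dq/dp = Ed·q/p = (-1.77)·15160/804 = -33.37462…

-33.375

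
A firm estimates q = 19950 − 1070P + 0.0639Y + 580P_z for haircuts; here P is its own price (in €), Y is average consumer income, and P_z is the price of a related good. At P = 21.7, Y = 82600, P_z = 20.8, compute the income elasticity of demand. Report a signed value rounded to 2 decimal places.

At the given values, q = 19950 − 1070(21.7) + 0.0639(82600) + 580(20.8) = 14073.14.
∂q/∂Y = 0.0639.
E = (0.0639) × (82600/14073.14) = 0.3750…

0.38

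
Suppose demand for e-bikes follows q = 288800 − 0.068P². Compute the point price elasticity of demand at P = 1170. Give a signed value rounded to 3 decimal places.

dq/dP = −2·0.068·P = -159.12. At P = 1170, q = 195714.8.
Ed = (dq/dP)·(P/q) = (-159.12) × (1170/195714.8) = -0.95123…

-0.951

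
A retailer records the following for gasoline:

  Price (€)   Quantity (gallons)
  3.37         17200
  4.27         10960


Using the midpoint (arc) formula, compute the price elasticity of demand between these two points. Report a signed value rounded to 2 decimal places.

%ΔQ = (10960 − 17200) / [(17200 + 10960)/2] = -6240/14080 = -0.443181…
%ΔP = (4.27 − 3.37) / [(3.37 + 4.27)/2] = 0.9/3.82 = 0.235602…
Arc Ed = %ΔQ / %ΔP = (-6240/14080) / (0.9/3.82) = -1.8810…

-1.88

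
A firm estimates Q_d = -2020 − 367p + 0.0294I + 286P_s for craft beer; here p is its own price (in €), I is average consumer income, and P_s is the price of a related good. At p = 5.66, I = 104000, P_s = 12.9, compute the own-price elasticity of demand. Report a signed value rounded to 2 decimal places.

At the given values, Q_d = -2020 − 367(5.66) + 0.0294(104000) + 286(12.9) = 2649.78.
∂Q_d/∂p = −367.
E = (-367) × (5.66/2649.78) = -0.7839…

-0.78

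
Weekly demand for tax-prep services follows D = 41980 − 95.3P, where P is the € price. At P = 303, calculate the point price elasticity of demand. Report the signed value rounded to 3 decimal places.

-2.204

dD/dP = −95.3. At P = 303, D = 41980 − 95.3(303) = 13104.1.
Ed = (dD/dP)·(P/D) = −95.3 × (303/13104.1) = -2.20357…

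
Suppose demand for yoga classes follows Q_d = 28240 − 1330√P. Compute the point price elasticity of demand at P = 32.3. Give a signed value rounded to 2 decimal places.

-0.18

dQ_d/dP = −1330/(2√P) = -117.009. At P = 32.3, Q_d = 20681.2.
Ed = (dQ_d/dP)·(P/Q_d) = (-117.009) × (32.3/20681.2) = -0.1827…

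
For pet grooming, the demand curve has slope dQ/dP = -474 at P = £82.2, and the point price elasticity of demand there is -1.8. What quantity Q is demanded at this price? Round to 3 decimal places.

21646.000

Ed = (dQ/dP)·(P/Q) ⇒ Q = (dQ/dP)·P/Ed = (-474)·82.2/(-1.8) = 21646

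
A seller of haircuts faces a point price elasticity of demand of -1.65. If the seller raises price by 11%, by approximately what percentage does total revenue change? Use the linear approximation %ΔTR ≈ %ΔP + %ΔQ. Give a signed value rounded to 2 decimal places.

%ΔQ ≈ Ed × %ΔP = (-1.65) × (+11%) = -18.1500%
%ΔTR ≈ %ΔP + %ΔQ = (+11%) + (-18.1500%) = -7.1500%

-7.15%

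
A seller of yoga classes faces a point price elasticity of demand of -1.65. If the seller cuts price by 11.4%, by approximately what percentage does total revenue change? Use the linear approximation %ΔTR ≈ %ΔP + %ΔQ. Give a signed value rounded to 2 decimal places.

+7.41%

%ΔQ ≈ Ed × %ΔP = (-1.65) × (-11.4%) = +18.8100%
%ΔTR ≈ %ΔP + %ΔQ = (-11.4%) + (+18.8100%) = +7.4100%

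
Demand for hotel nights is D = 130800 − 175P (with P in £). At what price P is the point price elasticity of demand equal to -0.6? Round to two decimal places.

Ed = −175P/(130800 − 175P). Set this equal to -0.6:
175P = 0.6·(130800 − 175P) ⇒ 175P(1 + 0.6) = 0.6·130800
P = 0.6·130800 / (175·1.6) = 280.2857…

280.29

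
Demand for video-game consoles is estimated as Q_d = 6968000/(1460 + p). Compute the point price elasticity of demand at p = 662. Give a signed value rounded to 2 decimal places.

dQ_d/dp = −6968000/(1460 + p)² = -1.54745. At p = 662, Q_d = 3283.69.
Ed = (dQ_d/dp)·(p/Q_d) = (-1.54745) × (662/3283.69) = -0.3119…

-0.31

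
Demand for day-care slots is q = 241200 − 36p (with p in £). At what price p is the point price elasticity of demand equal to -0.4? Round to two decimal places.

1914.29

Ed = −36p/(241200 − 36p). Set this equal to -0.4:
36p = 0.4·(241200 − 36p) ⇒ 36p(1 + 0.4) = 0.4·241200
p = 0.4·241200 / (36·1.4) = 1914.2857…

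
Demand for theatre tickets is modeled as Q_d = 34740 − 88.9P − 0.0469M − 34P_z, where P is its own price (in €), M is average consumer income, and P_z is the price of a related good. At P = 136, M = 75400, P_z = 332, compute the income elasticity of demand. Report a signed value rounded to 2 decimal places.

-0.45

At the given values, Q_d = 34740 − 88.9(136) − 0.0469(75400) − 34(332) = 7825.34.
∂Q_d/∂M = -0.0469.
E = (-0.0469) × (75400/7825.34) = -0.4518…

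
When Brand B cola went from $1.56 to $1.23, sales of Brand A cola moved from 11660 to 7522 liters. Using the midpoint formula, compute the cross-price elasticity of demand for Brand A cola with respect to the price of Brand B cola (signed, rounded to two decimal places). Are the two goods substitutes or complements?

%ΔQ_{Brand A cola} = (7522 − 11660)/avg = -4138/9591 = -0.431446…
%ΔP_{Brand B cola} = (1.23 − 1.56)/avg = -0.33/1.395 = -0.236559…
E_cross = (-4138/9591) / (-0.33/1.395) = 1.8238…
E_cross > 0 ⇒ the goods are substitutes.

1.82; substitutes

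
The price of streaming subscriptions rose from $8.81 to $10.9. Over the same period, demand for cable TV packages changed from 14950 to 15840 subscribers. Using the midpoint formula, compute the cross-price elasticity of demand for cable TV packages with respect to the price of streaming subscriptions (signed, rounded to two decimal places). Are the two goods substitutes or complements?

0.27; substitutes

%ΔQ_{cable TV packages} = (15840 − 14950)/avg = 890/15395 = 0.057810…
%ΔP_{streaming subscriptions} = (10.9 − 8.81)/avg = 2.09/9.855 = 0.212075…
E_cross = (890/15395) / (2.09/9.855) = 0.2725…
E_cross > 0 ⇒ the goods are substitutes.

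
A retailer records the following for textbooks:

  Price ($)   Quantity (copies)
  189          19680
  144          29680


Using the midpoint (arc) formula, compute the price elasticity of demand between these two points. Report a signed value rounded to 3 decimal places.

-1.499

%ΔQ = (29680 − 19680) / [(19680 + 29680)/2] = 10000/24680 = 0.405186…
%ΔP = (144 − 189) / [(189 + 144)/2] = -45/166.5 = -0.270270…
Arc Ed = %ΔQ / %ΔP = (10000/24680) / (-45/166.5) = -1.49918…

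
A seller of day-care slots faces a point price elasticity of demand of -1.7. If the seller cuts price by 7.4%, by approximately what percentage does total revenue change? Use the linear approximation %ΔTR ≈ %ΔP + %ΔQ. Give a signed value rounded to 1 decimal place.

%ΔQ ≈ Ed × %ΔP = (-1.7) × (-7.4%) = +12.5800%
%ΔTR ≈ %ΔP + %ΔQ = (-7.4%) + (+12.5800%) = +5.1800%

+5.2%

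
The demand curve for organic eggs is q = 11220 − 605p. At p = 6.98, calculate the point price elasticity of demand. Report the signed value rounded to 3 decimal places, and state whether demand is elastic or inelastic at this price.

-0.604; inelastic

dq/dp = −605. At p = 6.98, q = 11220 − 605(6.98) = 6997.1.
Ed = (dq/dp)·(p/q) = −605 × (6.98/6997.1) = -0.60352…
|Ed| = 0.604 < 1, so demand is inelastic.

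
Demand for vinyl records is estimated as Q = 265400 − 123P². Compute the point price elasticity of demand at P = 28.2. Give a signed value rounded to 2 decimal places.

dQ/dP = −2·123·P = -6937.2. At P = 28.2, Q = 167585.48.
Ed = (dQ/dP)·(P/Q) = (-6937.2) × (28.2/167585.48) = -1.1673…

-1.17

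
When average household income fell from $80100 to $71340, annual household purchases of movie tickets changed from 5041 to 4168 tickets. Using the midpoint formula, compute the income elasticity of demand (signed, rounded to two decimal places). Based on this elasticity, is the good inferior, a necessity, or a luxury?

%ΔQ = (4168 − 5041)/[( 5041 + 4168)/2] = -873/4604.5 = -0.189597…
%ΔIncome = (71340 − 80100)/[( 80100 + 71340)/2] = -8760/75720 = -0.115689…
E_income = (-873/4604.5) / (-8760/75720) = 1.6388…
E_income > 1 ⇒ normal good, luxury.

1.64; luxury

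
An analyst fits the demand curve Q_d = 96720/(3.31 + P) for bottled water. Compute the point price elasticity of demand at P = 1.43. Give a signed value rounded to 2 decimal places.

-0.30

dQ_d/dP = −96720/(3.31 + P)² = -4304.87. At P = 1.43, Q_d = 20405.1.
Ed = (dQ_d/dP)·(P/Q_d) = (-4304.87) × (1.43/20405.1) = -0.3016…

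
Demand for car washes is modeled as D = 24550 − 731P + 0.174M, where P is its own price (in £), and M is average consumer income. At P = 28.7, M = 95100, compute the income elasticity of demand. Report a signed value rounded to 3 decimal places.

0.823

At the given values, D = 24550 − 731(28.7) + 0.174(95100) = 20117.7.
∂D/∂M = 0.174.
E = (0.174) × (95100/20117.7) = 0.82252…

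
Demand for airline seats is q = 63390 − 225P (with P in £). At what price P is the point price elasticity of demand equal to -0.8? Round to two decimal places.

Ed = −225P/(63390 − 225P). Set this equal to -0.8:
225P = 0.8·(63390 − 225P) ⇒ 225P(1 + 0.8) = 0.8·63390
P = 0.8·63390 / (225·1.8) = 125.2148…

125.21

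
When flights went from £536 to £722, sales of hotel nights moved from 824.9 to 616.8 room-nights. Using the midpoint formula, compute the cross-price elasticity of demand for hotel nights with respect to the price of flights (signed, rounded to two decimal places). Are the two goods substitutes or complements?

%ΔQ_{hotel nights} = (616.8 − 824.9)/avg = -208.1/720.85 = -0.288686…
%ΔP_{flights} = (722 − 536)/avg = 186/629 = 0.295707…
E_cross = (-208.1/720.85) / (186/629) = -0.9762…
E_cross < 0 ⇒ the goods are complements.

-0.98; complements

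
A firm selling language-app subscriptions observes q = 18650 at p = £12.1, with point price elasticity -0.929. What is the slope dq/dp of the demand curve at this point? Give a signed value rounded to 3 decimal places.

Ed = (dq/dp)·(p/q) ⇒ dq/dp = Ed·q/p = (-0.929)·18650/12.1 = -1431.88842…

-1431.888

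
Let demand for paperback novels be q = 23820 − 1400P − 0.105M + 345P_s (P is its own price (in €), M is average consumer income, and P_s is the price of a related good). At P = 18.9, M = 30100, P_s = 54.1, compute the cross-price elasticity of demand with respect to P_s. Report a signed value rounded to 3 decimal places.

At the given values, q = 23820 − 1400(18.9) − 0.105(30100) + 345(54.1) = 12864.
∂q/∂P_s = 345.
E = (345) × (54.1/12864) = 1.45090…

1.451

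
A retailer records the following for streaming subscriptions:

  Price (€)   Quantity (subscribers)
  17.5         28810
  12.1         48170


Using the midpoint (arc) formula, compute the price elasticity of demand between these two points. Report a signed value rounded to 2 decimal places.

%ΔQ = (48170 − 28810) / [(28810 + 48170)/2] = 19360/38490 = 0.502987…
%ΔP = (12.1 − 17.5) / [(17.5 + 12.1)/2] = -5.4/14.8 = -0.364864…
Arc Ed = %ΔQ / %ΔP = (19360/38490) / (-5.4/14.8) = -1.3785…

-1.38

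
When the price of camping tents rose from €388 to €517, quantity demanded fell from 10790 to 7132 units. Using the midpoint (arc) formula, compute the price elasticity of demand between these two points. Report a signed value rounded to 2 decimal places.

%ΔQ = (7132 − 10790) / [(10790 + 7132)/2] = -3658/8961 = -0.408213…
%ΔP = (517 − 388) / [(388 + 517)/2] = 129/452.5 = 0.285082…
Arc Ed = %ΔQ / %ΔP = (-3658/8961) / (129/452.5) = -1.4319…

-1.43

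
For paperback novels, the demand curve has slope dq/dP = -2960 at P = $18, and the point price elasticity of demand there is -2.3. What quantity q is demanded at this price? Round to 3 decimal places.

23165.217

Ed = (dq/dP)·(P/q) ⇒ q = (dq/dP)·P/Ed = (-2960)·18/(-2.3) = 23165.21739…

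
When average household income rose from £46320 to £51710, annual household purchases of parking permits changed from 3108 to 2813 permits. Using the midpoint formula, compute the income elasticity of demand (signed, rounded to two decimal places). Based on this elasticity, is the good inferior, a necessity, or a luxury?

%ΔQ = (2813 − 3108)/[( 3108 + 2813)/2] = -295/2960.5 = -0.099645…
%ΔIncome = (51710 − 46320)/[( 46320 + 51710)/2] = 5390/49015 = 0.109966…
E_income = (-295/2960.5) / (5390/49015) = -0.9061…
E_income < 0 ⇒ inferior good.

-0.91; inferior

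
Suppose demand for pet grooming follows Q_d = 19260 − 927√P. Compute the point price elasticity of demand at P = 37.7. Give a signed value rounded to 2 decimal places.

dQ_d/dP = −927/(2√P) = -75.4882. At P = 37.7, Q_d = 13568.2.
Ed = (dQ_d/dP)·(P/Q_d) = (-75.4882) × (37.7/13568.2) = -0.2097…

-0.21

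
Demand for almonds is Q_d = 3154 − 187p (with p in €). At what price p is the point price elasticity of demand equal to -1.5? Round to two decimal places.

10.12

Ed = −187p/(3154 − 187p). Set this equal to -1.5:
187p = 1.5·(3154 − 187p) ⇒ 187p(1 + 1.5) = 1.5·3154
p = 1.5·3154 / (187·2.5) = 10.1197…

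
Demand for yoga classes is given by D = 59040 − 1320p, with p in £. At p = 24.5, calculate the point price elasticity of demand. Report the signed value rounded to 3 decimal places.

-1.211

dD/dp = −1320. At p = 24.5, D = 59040 − 1320(24.5) = 26700.
Ed = (dD/dp)·(p/D) = −1320 × (24.5/26700) = -1.21123…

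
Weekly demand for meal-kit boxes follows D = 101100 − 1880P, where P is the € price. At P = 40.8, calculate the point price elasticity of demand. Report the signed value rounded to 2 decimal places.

-3.14

dD/dP = −1880. At P = 40.8, D = 101100 − 1880(40.8) = 24396.
Ed = (dD/dP)·(P/D) = −1880 × (40.8/24396) = -3.1441…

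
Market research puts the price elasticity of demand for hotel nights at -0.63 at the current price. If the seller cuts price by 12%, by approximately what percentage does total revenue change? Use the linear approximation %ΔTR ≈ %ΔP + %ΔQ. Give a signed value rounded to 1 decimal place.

-4.4%

%ΔQ ≈ Ed × %ΔP = (-0.63) × (-12%) = +7.5600%
%ΔTR ≈ %ΔP + %ΔQ = (-12%) + (+7.5600%) = -4.4400%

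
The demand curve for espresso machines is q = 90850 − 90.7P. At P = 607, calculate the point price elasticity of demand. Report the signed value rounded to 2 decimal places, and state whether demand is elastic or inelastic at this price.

-1.54; elastic

dq/dP = −90.7. At P = 607, q = 90850 − 90.7(607) = 35795.1.
Ed = (dq/dP)·(P/q) = −90.7 × (607/35795.1) = -1.5380…
|Ed| = 1.54 > 1, so demand is elastic.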